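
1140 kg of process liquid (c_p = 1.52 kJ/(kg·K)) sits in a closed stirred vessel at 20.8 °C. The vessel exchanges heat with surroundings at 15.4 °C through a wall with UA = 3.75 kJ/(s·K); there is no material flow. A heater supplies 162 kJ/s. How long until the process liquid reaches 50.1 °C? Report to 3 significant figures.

M c_p dT/dt = −UA(T − T_amb) + Q̇.
τ = M c_p/UA = 462.08 s; T_ss = T_amb + Q̇/UA = 15.4 + 162/3.75 = 58.600 °C.
T(t) = T_ss + (T₀ − T_ss)e^(−t/τ); set T = 50.1:
t = −τ ln[(T − T_ss)/(T₀ − T_ss)] = −462.08 · ln(0.22487) = 689.54 s.

690 s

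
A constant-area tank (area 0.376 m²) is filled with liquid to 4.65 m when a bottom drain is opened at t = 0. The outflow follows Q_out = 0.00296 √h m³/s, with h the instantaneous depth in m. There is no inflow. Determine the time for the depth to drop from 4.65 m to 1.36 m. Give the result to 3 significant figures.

252 s

Accumulation of liquid (constant cross-section A): A dh/dt = −0.00296 √h.
∫ h^(−1/2) dh = −(0.00296/A) ∫ dt, giving 2√h = 2√h₀ − (0.00296/A) t.
t = 2A(√h₀ − √h)/0.00296 = 2·0.376·(√4.65 − √1.36)/0.00296
  = 0.75200 × (2.1564 − 1.1662) / 0.00296 = 251.56 s.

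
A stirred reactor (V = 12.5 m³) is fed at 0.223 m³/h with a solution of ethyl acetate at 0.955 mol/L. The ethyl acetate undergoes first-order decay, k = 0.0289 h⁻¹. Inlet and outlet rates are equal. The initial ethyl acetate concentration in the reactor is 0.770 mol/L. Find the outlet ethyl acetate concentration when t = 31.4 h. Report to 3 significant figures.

Species balance: V dC/dt = Q C_in − Q C − k V C.
dC/dt = (Q/V) C_in − (Q/V + k) C; effective rate a = Q/V + k = 0.017840 + 0.0289 = 0.046740 h⁻¹.
C_ss = Q C_in/(Q + kV) = 0.36451 mol/L; C(t) = C_ss + (C₀ − C_ss) e^(−a t).
C(31.4) = 0.36451 + (0.40549)·e^(−0.046740·31.4) = 0.36451 + (0.40549)·0.23047 = 0.45796 mol/L.

0.458 mol/L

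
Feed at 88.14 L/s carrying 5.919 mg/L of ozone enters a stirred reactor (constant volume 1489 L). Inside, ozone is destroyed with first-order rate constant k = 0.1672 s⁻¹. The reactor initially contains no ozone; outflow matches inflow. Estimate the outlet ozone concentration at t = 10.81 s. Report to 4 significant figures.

Accumulation = in − out − consumed: V dC/dt = Q C_in − Q C − k V C.
This is linear with rate a = Q/V + k = 0.226394 s⁻¹.
C_ss = Q C_in/(Q + kV) = 1.54761 mg/L; C(t) = C_ss + (C₀ − C_ss) e^(−a t).
C(10.81) = 1.54761 + (-1.54761)·e^(−0.226394·10.81) = 1.54761 + (-1.54761)·0.0865252 = 1.41370 mg/L.

1.414 mg/L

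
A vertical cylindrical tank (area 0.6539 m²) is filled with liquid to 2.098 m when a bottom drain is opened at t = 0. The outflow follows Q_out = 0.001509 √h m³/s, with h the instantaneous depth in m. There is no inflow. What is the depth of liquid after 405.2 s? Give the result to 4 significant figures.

Volume balance on the tank: A dh/dt = −0.001509 √h.
∫ h^(−1/2) dh = −(0.001509/A) ∫ dt, giving 2√h = 2√h₀ − (0.001509/A) t.
√h = √2.098 − 0.001509·405.2/(2·0.6539) = 1.44845 − 0.467538 = 0.980909.
h = 0.980909² = 0.962182 m.

0.9622 m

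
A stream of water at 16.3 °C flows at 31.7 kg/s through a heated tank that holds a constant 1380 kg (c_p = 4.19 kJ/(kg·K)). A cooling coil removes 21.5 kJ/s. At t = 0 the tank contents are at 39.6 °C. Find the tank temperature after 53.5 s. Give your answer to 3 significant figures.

Heat balance on the well-mixed liquid: M c_p dT/dt = ṁ c_p (T_in − T) − 21.5.
Rearrange: dT/dt = (T_ss − T)/τ with τ = M/ṁ = 43.533 s and T_ss = T_in − Q̇/(ṁ c_p) = 16.138 °C.
Integrating: T(t) = T_ss + (T₀ − T_ss) e^(−t/τ).
T(53.5) = 16.138 + (23.462)·e^(−53.5/43.533) = 16.138 + (23.462)·0.29260 = 23.003 °C.

23.0 °C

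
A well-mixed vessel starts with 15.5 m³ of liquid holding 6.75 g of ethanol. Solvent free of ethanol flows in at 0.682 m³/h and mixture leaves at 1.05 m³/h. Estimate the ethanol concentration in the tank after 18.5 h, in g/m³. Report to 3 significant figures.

0.149 g/m³

Let m(t) be the amount of ethanol. Volume: V(t) = V₀ + (Q_in − Q_out) t = 15.5 − 0.36800 t; V(18.5) = 8.6920 m³.
Species balance (pure solvent in): dm/dt = −Q_out · m/V(t).
dm/m = −Q_out dt/(V₀ − 0.36800 t); integrating gives ln(m/m₀) = −(Q_out/(Q_in−Q_out)) ln(V/V₀).
m = m₀ (V₀/V)^(Q_out/(Q_in−Q_out)) = 6.75 × (15.5/8.6920)^(-2.8533) = 1.2958 g.
C = m/V = 1.2958/8.6920 = 0.14908 g/m³.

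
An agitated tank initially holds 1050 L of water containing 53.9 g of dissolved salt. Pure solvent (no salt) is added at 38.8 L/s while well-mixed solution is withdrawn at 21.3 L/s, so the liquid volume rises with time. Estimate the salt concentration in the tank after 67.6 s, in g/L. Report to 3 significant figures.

Let m(t) be the amount of salt. Volume: V(t) = V₀ + (Q_in − Q_out) t = 1050 + 17.500 t; V(67.6) = 2233.0 L.
Species balance (pure solvent in): dm/dt = −Q_out · m/V(t).
dm/m = −Q_out dt/(V₀ + 17.500 t); integrating gives ln(m/m₀) = −(Q_out/(Q_in−Q_out)) ln(V/V₀).
m = m₀ (V₀/V)^(Q_out/(Q_in−Q_out)) = 53.9 × (1050/2233.0)^(1.2171) = 21.515 g.
C = m/V = 21.515/2233.0 = 0.0096348 g/L.

0.00963 g/L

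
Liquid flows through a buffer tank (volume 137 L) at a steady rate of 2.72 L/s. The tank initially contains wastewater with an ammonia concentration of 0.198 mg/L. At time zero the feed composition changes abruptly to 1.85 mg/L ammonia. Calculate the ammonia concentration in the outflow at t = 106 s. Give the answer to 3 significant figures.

Transient balance on the dissolved component: V dC/dt = Q(C_in − C).
Time constant τ = V/Q = 137/2.72 = 50.368 s.
Solution: C(t) = C_in + (C₀ − C_in) e^(−t/τ).
C(106) = 1.85 + (0.198 − 1.85)·e^(−106/50.368) = 1.85 + (-1.6520)·0.12190 = 1.6486 mg/L.

1.65 mg/L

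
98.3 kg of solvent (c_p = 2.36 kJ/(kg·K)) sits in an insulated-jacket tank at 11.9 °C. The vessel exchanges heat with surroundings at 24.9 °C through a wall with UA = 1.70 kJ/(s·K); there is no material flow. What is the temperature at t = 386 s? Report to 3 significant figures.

24.1 °C

First-law balance (no shaft work): M c_p dT/dt = −UA(T − T_amb).
dT/dt = (T_ss − T)/τ with T_ss = T_amb = 24.900 °C, τ = M c_p/UA = 98.3·2.36/1.70 = 136.46 s.
Integrating: T(t) = T_ss + (T₀ − T_ss) e^(−t/τ).
T(386) = 24.900 + (-13.000)·0.059096 = 24.132 °C.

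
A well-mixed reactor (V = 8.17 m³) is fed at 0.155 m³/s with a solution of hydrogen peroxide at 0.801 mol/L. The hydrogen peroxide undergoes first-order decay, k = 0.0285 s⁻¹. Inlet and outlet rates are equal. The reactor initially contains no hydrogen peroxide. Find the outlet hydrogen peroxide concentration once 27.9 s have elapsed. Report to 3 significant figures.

V dC/dt = Q(C_in − C) − k V C.
This is linear with rate a = Q/V + k = 0.047472 s⁻¹.
C_ss = Q C_in/(Q + kV) = 0.32011 mol/L; C(t) = C_ss + (C₀ − C_ss) e^(−a t).
C(27.9) = 0.32011 + (-0.32011)·e^(−0.047472·27.9) = 0.32011 + (-0.32011)·0.26595 = 0.23498 mol/L.

0.235 mol/L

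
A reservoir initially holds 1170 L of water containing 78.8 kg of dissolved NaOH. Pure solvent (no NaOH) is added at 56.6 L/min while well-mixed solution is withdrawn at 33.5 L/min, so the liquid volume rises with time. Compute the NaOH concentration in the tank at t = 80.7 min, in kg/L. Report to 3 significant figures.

Let m(t) be the amount of NaOH. Volume: V(t) = V₀ + (Q_in − Q_out) t = 1170 + 23.100 t; V(80.7) = 3034.2 L.
Species balance (pure solvent in): dm/dt = −Q_out · m/V(t).
dm/m = −Q_out dt/(V₀ + 23.100 t); integrating gives ln(m/m₀) = −(Q_out/(Q_in−Q_out)) ln(V/V₀).
m = m₀ (V₀/V)^(Q_out/(Q_in−Q_out)) = 78.8 × (1170/3034.2)^(1.4502) = 19.786 kg.
C = m/V = 19.786/3034.2 = 0.0065209 kg/L.

0.00652 kg/L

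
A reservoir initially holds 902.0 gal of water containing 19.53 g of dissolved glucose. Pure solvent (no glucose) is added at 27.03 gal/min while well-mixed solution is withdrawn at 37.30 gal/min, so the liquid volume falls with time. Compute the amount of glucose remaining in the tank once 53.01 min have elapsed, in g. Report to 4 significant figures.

0.6781 g

Total volume: dV/dt = Q_in − Q_out = -10.2700 gal/min, so V(t) = 902.0 − 10.2700 t and V(53.01) = 357.587 gal.
Solute balance: dm/dt = 0 − Q_out C = −Q_out m/V(t).
dm/m = −Q_out dt/(V₀ − 10.2700 t); integrating gives ln(m/m₀) = −(Q_out/(Q_in−Q_out)) ln(V/V₀).
m = m₀ (V₀/V)^(Q_out/(Q_in−Q_out)) = 19.53 × (902.0/357.587)^(-3.63194) = 0.678111 g.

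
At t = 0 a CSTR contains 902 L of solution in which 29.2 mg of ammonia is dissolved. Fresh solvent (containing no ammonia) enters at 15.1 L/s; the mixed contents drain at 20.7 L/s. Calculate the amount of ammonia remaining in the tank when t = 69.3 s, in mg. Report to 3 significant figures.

3.65 mg

Let m(t) be the amount of ammonia. Volume: V(t) = V₀ + (Q_in − Q_out) t = 902 − 5.6000 t; V(69.3) = 513.92 L.
Species balance (pure solvent in): dm/dt = −Q_out · m/V(t).
Separate: dm/m = −Q_out dt/V(t) ⇒ ln(m/m₀) = −(Q_out/(Q_in−Q_out)) ln(V/V₀).
m = m₀ (V₀/V)^(Q_out/(Q_in−Q_out)) = 29.2 × (902/513.92)^(-3.6964) = 3.6501 mg.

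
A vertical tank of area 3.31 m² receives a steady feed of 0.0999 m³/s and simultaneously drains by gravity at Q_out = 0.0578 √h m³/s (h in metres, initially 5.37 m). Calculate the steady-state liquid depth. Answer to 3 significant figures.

2.99 m

Level balance: A dh/dt = 0.0999 − 0.0578 √h. Setting dh/dt = 0:
Q_in = 0.0578 √h_ss ⇒ √h_ss = 0.0999/0.0578 = 1.7284.
h_ss = 1.7284² = 2.9873 m. (Since h₀ = 5.37 m > h_ss, the level will fall toward this value.)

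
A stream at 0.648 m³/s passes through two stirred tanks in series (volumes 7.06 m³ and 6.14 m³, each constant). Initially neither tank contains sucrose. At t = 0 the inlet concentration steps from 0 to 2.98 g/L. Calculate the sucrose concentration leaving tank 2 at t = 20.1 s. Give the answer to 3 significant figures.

Species balance on tank i: dCᵢ/dt = (Cᵢ₋₁ − Cᵢ)/τᵢ with τᵢ = Vᵢ/Q.
τ₁ = 7.06/0.648 = 10.895 s; τ₂ = 6.14/0.648 = 9.4753 s.
Solving the cascade with C₁(0)=C₂(0)=0 gives C₂(t) = C_in[1 − (τ₁ e^(−t/τ₁) − τ₂ e^(−t/τ₂))/(τ₁ − τ₂)].
At t = 20.1: e^(−t/τ₁) = 0.15805, e^(−t/τ₂) = 0.11988.
C₂ = 2.98·[1 − (10.895·0.15805 − 9.4753·0.11988)/(1.4198)] = 2.98·0.58721 = 1.7499 g/L.

1.75 g/L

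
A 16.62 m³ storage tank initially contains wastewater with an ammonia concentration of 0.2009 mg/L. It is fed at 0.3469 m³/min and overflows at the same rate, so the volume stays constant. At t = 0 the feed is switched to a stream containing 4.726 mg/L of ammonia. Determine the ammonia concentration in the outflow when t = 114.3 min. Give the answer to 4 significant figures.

Unsteady species balance (constant V, well mixed): V dC/dt = Q(C_in − C).
Rewrite as dC/dt + C/τ = C_in/τ, τ = V/Q = 47.9101 min.
Integrating: C(t) = C_in + (C₀ − C_in) e^(−t/τ).
C(114.3) = 4.726 + (0.2009 − 4.726)·e^(−114.3/47.9101) = 4.726 + (-4.52510)·0.0920227 = 4.30959 mg/L.

4.310 mg/L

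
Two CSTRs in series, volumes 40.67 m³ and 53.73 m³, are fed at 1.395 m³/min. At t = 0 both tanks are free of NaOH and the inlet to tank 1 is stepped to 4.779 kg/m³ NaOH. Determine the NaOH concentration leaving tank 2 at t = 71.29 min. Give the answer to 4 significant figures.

Each tank obeys Vᵢ dCᵢ/dt = Q(Cᵢ₋₁ − Cᵢ), so τᵢ = Vᵢ/Q.
τ₁ = 40.67/1.395 = 29.1541 min; τ₂ = 53.73/1.395 = 38.5161 min.
Solving the cascade with C₁(0)=C₂(0)=0 gives C₂(t) = C_in[1 − (τ₁ e^(−t/τ₁) − τ₂ e^(−t/τ₂))/(τ₁ − τ₂)].
At t = 71.29: e^(−t/τ₁) = 0.0867018, e^(−t/τ₂) = 0.157094.
C₂ = 4.779·[1 − (29.1541·0.0867018 − 38.5161·0.157094)/(-9.36201)] = 4.779·0.623700 = 2.98066 kg/m³.

2.981 kg/m³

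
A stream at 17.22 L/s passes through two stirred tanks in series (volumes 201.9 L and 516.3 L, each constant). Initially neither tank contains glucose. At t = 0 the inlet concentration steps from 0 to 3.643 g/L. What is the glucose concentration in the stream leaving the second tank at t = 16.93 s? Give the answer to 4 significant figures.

0.7938 g/L

Each tank obeys Vᵢ dCᵢ/dt = Q(Cᵢ₋₁ − Cᵢ), so τᵢ = Vᵢ/Q.
τ₁ = 201.9/17.22 = 11.7247 s; τ₂ = 516.3/17.22 = 29.9826 s.
Solving the cascade with C₁(0)=C₂(0)=0 gives C₂(t) = C_in[1 − (τ₁ e^(−t/τ₁) − τ₂ e^(−t/τ₂))/(τ₁ − τ₂)].
At t = 16.93: e^(−t/τ₁) = 0.235992, e^(−t/τ₂) = 0.568553.
C₂ = 3.643·[1 − (11.7247·0.235992 − 29.9826·0.568553)/(-18.2578)] = 3.643·0.217885 = 0.793756 g/L.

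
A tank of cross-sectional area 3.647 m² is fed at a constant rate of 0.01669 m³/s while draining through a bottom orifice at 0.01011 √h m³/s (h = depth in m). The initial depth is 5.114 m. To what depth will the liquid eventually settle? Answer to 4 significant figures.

2.725 m

A dh/dt = Q_in − 0.01011 √h. Steady state requires inflow = outflow:
Q_in = 0.01011 √h_ss ⇒ √h_ss = 0.01669/0.01011 = 1.65084.
h_ss = 1.65084² = 2.72528 m. (Since h₀ = 5.114 m > h_ss, the level will fall toward this value.)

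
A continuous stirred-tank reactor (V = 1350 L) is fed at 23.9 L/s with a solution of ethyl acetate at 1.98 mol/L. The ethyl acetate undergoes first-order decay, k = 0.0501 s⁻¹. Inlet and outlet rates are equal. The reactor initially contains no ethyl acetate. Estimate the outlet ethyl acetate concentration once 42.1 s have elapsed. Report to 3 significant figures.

0.487 mol/L

Accumulation = in − out − consumed: V dC/dt = Q C_in − Q C − k V C.
dC/dt = (Q/V) C_in − (Q/V + k) C; effective rate a = Q/V + k = 0.017704 + 0.0501 = 0.067804 s⁻¹.
C_ss = Q C_in/(Q + kV) = 0.51698 mol/L; C(t) = C_ss + (C₀ − C_ss) e^(−a t).
C(42.1) = 0.51698 + (-0.51698)·e^(−0.067804·42.1) = 0.51698 + (-0.51698)·0.057583 = 0.48721 mol/L.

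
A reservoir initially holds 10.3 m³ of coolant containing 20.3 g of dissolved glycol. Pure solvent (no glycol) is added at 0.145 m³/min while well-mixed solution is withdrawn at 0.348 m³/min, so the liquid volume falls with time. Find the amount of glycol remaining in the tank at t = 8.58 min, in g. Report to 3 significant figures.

Total volume: dV/dt = Q_in − Q_out = -0.20300 m³/min, so V(t) = 10.3 − 0.20300 t and V(8.58) = 8.5583 m³.
No glycol enters, so dm/dt = −Q_out · (m/V).
Separate: dm/m = −Q_out dt/V(t) ⇒ ln(m/m₀) = −(Q_out/(Q_in−Q_out)) ln(V/V₀).
m = m₀ (V₀/V)^(Q_out/(Q_in−Q_out)) = 20.3 × (10.3/8.5583)^(-1.7143) = 14.777 g.

14.8 g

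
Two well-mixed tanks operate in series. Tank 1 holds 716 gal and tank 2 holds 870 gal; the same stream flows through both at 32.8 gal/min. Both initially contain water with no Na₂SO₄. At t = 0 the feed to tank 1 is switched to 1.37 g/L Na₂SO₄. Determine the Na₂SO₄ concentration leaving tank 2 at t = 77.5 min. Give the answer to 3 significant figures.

Time constants: τᵢ = Vᵢ/Q for each well-mixed tank.
τ₁ = 716/32.8 = 21.829 min; τ₂ = 870/32.8 = 26.524 min.
Solving the cascade with C₁(0)=C₂(0)=0 gives C₂(t) = C_in[1 − (τ₁ e^(−t/τ₁) − τ₂ e^(−t/τ₂))/(τ₁ − τ₂)].
At t = 77.5: e^(−t/τ₁) = 0.028717, e^(−t/τ₂) = 0.053835.
C₂ = 1.37·[1 − (21.829·0.028717 − 26.524·0.053835)/(-4.6951)] = 1.37·0.82938 = 1.1363 g/L.

1.14 g/L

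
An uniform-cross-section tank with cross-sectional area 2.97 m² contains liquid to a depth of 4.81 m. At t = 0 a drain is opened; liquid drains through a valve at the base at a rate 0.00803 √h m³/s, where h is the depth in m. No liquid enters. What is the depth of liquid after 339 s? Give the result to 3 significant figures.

3.01 m

With no inflow, A dh/dt = −0.00803 √h.
Separate and integrate: 2(√h − √h₀) = −(0.00803/A) t.
√h = √4.81 − 0.00803·339/(2·2.97) = 2.1932 − 0.45828 = 1.7349.
h = 1.7349² = 3.0099 m.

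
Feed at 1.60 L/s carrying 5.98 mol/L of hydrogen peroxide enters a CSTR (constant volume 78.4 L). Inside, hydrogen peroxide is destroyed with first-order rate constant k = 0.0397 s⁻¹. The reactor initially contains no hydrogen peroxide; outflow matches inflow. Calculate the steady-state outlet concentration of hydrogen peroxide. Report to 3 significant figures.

2.03 mol/L

Accumulation = in − out − consumed: V dC/dt = Q C_in − Q C − k V C.
At steady state: 0 = Q C_in − (Q + kV) C_ss, so C_ss = Q C_in/(Q + kV).
C_ss = 1.60·5.98/(1.60 + 0.0397·78.4) = 9.5680/4.7125 = 2.0304 mol/L.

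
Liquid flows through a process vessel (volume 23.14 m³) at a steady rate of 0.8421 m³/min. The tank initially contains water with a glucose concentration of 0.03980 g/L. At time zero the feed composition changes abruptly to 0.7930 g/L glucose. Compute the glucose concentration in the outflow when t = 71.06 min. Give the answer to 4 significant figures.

0.7363 g/L

Accumulation = in − out for the solute gives V dC/dt = Q(C_in − C).
So dC/dt = (C_in − C)/τ with τ = V/Q = 23.14/0.8421 = 27.4789 min.
Integrating: C(t) = C_in + (C₀ − C_in) e^(−t/τ).
C(71.06) = 0.7930 + (0.03980 − 0.7930)·e^(−71.06/27.4789) = 0.7930 + (-0.753200)·0.0753221 = 0.736267 g/L.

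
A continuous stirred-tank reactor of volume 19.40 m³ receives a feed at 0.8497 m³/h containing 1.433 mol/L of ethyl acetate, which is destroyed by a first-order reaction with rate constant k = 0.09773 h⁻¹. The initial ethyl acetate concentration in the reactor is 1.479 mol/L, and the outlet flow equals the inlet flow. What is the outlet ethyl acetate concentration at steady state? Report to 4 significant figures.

Species balance: V dC/dt = Q C_in − Q C − k V C.
Steady state (dC/dt = 0): C_ss = Q C_in/(Q + kV) = C_in/(1 + kV/Q).
C_ss = 0.8497·1.433/(0.8497 + 0.09773·19.40) = 1.21762/2.74566 = 0.443471 mol/L.

0.4435 mol/L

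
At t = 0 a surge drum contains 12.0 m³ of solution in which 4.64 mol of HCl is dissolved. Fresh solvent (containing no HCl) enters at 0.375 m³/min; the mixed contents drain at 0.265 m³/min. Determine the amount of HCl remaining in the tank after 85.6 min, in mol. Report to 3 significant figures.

1.15 mol

Let m(t) be the amount of HCl. Volume: V(t) = V₀ + (Q_in − Q_out) t = 12.0 + 0.11000 t; V(85.6) = 21.416 m³.
Species balance (pure solvent in): dm/dt = −Q_out · m/V(t).
Separate: dm/m = −Q_out dt/V(t) ⇒ ln(m/m₀) = −(Q_out/(Q_in−Q_out)) ln(V/V₀).
m = m₀ (V₀/V)^(Q_out/(Q_in−Q_out)) = 4.64 × (12.0/21.416)^(2.4091) = 1.1495 mol.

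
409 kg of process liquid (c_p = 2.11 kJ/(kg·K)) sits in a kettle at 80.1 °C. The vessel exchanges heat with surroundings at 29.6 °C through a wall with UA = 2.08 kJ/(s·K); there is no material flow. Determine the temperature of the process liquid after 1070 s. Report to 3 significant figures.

M c_p dT/dt = −UA(T − T_amb).
dT/dt = (T_ss − T)/τ with T_ss = T_amb = 29.600 °C, τ = M c_p/UA = 409·2.11/2.08 = 414.90 s.
T approaches T_ss exponentially: T(t) = T_ss + (T₀ − T_ss) e^(−t/τ).
T(1070) = 29.600 + (50.500)·0.075854 = 33.431 °C.

33.4 °C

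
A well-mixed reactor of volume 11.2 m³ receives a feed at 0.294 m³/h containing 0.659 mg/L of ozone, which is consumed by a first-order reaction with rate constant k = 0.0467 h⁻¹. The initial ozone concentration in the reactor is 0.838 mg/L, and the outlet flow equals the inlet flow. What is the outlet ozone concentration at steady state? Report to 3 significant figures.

0.237 mg/L

Species balance: V dC/dt = Q C_in − Q C − k V C.
At steady state: 0 = Q C_in − (Q + kV) C_ss, so C_ss = Q C_in/(Q + kV).
C_ss = 0.294·0.659/(0.294 + 0.0467·11.2) = 0.19375/0.81704 = 0.23713 mg/L.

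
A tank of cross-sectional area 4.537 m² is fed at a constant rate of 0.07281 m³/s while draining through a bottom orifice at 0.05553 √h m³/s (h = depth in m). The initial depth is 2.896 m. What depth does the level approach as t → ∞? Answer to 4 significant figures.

A dh/dt = Q_in − 0.05553 √h. Steady state requires inflow = outflow:
Q_in = 0.05553 √h_ss ⇒ √h_ss = 0.07281/0.05553 = 1.31118.
h_ss = 1.31118² = 1.71920 m. (Since h₀ = 2.896 m > h_ss, the level will fall toward this value.)

1.719 m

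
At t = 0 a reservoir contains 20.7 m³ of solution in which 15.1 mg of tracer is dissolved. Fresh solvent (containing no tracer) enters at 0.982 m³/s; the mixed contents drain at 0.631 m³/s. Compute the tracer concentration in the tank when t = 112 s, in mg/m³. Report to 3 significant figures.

0.0371 mg/m³

Total volume: dV/dt = Q_in − Q_out = 0.35100 m³/s, so V(t) = 20.7 + 0.35100 t and V(112) = 60.012 m³.
No tracer enters, so dm/dt = −Q_out · (m/V).
Separate: dm/m = −Q_out dt/V(t) ⇒ ln(m/m₀) = −(Q_out/(Q_in−Q_out)) ln(V/V₀).
m = m₀ (V₀/V)^(Q_out/(Q_in−Q_out)) = 15.1 × (20.7/60.012)^(1.7977) = 2.2282 mg.
C = m/V = 2.2282/60.012 = 0.037129 mg/m³.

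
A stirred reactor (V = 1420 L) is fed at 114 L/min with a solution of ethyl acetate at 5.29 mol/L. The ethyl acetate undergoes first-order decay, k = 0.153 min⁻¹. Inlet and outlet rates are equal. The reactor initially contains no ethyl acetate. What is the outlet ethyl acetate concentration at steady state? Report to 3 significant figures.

V dC/dt = Q(C_in − C) − k V C.
Steady state (dC/dt = 0): C_ss = Q C_in/(Q + kV) = C_in/(1 + kV/Q).
C_ss = 114·5.29/(114 + 0.153·1420) = 603.06/331.26 = 1.8205 mol/L.

1.82 mol/L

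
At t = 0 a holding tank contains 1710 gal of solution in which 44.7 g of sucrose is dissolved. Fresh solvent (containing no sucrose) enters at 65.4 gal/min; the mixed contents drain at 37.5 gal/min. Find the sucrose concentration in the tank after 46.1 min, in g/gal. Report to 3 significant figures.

0.00702 g/gal

Let m(t) be the amount of sucrose. Volume: V(t) = V₀ + (Q_in − Q_out) t = 1710 + 27.900 t; V(46.1) = 2996.2 gal.
Solute balance: dm/dt = 0 − Q_out C = −Q_out m/V(t).
Separate: dm/m = −Q_out dt/V(t) ⇒ ln(m/m₀) = −(Q_out/(Q_in−Q_out)) ln(V/V₀).
m = m₀ (V₀/V)^(Q_out/(Q_in−Q_out)) = 44.7 × (1710/2996.2)^(1.3441) = 21.034 g.
C = m/V = 21.034/2996.2 = 0.0070203 g/gal.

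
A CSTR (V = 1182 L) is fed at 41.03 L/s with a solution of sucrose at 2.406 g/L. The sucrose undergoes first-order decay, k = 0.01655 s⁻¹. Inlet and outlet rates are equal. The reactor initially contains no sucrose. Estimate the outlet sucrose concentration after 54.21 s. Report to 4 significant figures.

Species balance: V dC/dt = Q C_in − Q C − k V C.
This is linear with rate a = Q/V + k = 0.0512624 s⁻¹.
C_ss = Q C_in/(Q + kV) = 1.62923 g/L; C(t) = C_ss + (C₀ − C_ss) e^(−a t).
C(54.21) = 1.62923 + (-1.62923)·e^(−0.0512624·54.21) = 1.62923 + (-1.62923)·0.0621048 = 1.52804 g/L.

1.528 g/L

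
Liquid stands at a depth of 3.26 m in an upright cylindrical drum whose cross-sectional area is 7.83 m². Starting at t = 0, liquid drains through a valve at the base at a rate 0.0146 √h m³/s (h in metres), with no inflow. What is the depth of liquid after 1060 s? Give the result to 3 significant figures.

0.668 m

Accumulation of liquid (constant cross-section A): A dh/dt = −0.0146 √h.
This is separable: 2 d(√h)/dt = −0.0146/A, so √h = √h₀ − (0.0146/(2A)) t.
√h = √3.26 − 0.0146·1060/(2·7.83) = 1.8055 − 0.98825 = 0.81730.
h = 0.81730² = 0.66797 m.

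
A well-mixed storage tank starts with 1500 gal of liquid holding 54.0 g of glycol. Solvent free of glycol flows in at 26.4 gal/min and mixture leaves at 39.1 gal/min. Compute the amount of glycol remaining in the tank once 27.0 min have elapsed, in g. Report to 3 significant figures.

24.3 g

Let m(t) be the amount of glycol. Volume: V(t) = V₀ + (Q_in − Q_out) t = 1500 − 12.700 t; V(27.0) = 1157.1 gal.
Solute balance: dm/dt = 0 − Q_out C = −Q_out m/V(t).
Separate: dm/m = −Q_out dt/V(t) ⇒ ln(m/m₀) = −(Q_out/(Q_in−Q_out)) ln(V/V₀).
m = m₀ (V₀/V)^(Q_out/(Q_in−Q_out)) = 54.0 × (1500/1157.1)^(-3.0787) = 24.286 g.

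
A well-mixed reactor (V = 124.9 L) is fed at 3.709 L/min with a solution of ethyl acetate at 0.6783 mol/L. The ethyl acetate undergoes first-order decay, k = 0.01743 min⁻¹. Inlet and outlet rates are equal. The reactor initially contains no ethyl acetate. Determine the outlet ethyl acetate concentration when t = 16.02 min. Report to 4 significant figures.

0.2265 mol/L

V dC/dt = Q(C_in − C) − k V C.
This is linear with rate a = Q/V + k = 0.0471258 min⁻¹.
C_ss = Q C_in/(Q + kV) = 0.427423 mol/L; C(t) = C_ss + (C₀ − C_ss) e^(−a t).
C(16.02) = 0.427423 + (-0.427423)·e^(−0.0471258·16.02) = 0.427423 + (-0.427423)·0.470032 = 0.226521 mol/L.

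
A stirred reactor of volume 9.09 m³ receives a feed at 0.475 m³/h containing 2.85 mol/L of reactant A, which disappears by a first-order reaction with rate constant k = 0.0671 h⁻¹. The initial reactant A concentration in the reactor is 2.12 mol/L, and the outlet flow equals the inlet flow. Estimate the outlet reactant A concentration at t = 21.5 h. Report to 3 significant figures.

V dC/dt = Q(C_in − C) − k V C.
This is linear with rate a = Q/V + k = 0.11936 h⁻¹.
C_ss = Q C_in/(Q + kV) = 1.2478 mol/L; C(t) = C_ss + (C₀ − C_ss) e^(−a t).
C(21.5) = 1.2478 + (0.87223)·e^(−0.11936·21.5) = 1.2478 + (0.87223)·0.076832 = 1.3148 mol/L.

1.31 mol/L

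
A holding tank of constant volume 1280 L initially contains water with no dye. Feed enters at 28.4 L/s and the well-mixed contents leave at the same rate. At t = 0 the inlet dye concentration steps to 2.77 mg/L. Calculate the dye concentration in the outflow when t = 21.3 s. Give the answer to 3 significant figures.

Unsteady species balance (constant V, well mixed): V dC/dt = Q(C_in − C).
Time constant τ = V/Q = 1280/28.4 = 45.070 s.
C approaches C_in exponentially: C(t) = C_in + (C₀ − C_in) e^(−t/τ).
C(21.3) = 2.77 + (0 − 2.77)·e^(−21.3/45.070) = 2.77 + (-2.7700)·0.62338 = 1.0432 mg/L.

1.04 mg/L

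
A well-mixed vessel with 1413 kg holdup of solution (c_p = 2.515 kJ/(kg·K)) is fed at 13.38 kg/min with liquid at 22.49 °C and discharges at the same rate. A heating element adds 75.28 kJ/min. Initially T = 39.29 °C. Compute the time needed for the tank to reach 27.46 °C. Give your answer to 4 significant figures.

176.7 min

Heat balance on the well-mixed liquid: M c_p dT/dt = ṁ c_p (T_in − T) + 75.28.
τ = M/ṁ = 105.605 min; T_ss = T_in + Q̇/(ṁ c_p) = 24.7271 °C.
T(t) = T_ss + (T₀ − T_ss) e^(−t/τ). Set T = 27.46:
e^(−t/τ) = (27.46 − 24.7271)/(39.29 − 24.7271) = 0.187662
t = −105.605 · ln(0.187662) = 176.690 min.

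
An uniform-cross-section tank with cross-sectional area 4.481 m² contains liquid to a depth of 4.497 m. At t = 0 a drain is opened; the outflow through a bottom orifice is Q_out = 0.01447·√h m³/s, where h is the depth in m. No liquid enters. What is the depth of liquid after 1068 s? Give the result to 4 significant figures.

0.1570 m

With no inflow, A dh/dt = −0.01447 √h.
∫ h^(−1/2) dh = −(0.01447/A) ∫ dt, giving 2√h = 2√h₀ − (0.01447/A) t.
√h = √4.497 − 0.01447·1068/(2·4.481) = 2.12061 − 1.72439 = 0.396226.
h = 0.396226² = 0.156995 m.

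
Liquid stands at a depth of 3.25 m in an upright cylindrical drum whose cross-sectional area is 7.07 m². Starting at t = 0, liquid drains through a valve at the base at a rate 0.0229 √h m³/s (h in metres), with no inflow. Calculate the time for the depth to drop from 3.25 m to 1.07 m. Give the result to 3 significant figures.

With no inflow, A dh/dt = −0.0229 √h.
∫ h^(−1/2) dh = −(0.0229/A) ∫ dt, giving 2√h = 2√h₀ − (0.0229/A) t.
t = 2A(√h₀ − √h)/0.0229 = 2·7.07·(√3.25 − √1.07)/0.0229
  = 14.140 × (1.8028 − 1.0344) / 0.0229 = 474.44 s.

474 s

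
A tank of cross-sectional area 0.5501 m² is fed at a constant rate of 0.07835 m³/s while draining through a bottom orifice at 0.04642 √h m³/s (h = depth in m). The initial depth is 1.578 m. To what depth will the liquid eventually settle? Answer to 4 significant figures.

A dh/dt = Q_in − 0.04642 √h. Steady state requires inflow = outflow:
Q_in = 0.04642 √h_ss ⇒ √h_ss = 0.07835/0.04642 = 1.68785.
h_ss = 1.68785² = 2.84884 m. (Since h₀ = 1.578 m < h_ss, the level will rise toward this value.)

2.849 m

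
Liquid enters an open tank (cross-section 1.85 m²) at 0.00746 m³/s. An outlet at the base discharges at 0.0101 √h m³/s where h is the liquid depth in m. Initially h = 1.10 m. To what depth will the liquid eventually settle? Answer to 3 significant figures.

A dh/dt = Q_in − 0.0101 √h. Steady state requires inflow = outflow:
Q_in = 0.0101 √h_ss ⇒ √h_ss = 0.00746/0.0101 = 0.73861.
h_ss = 0.73861² = 0.54555 m. (Since h₀ = 1.10 m > h_ss, the level will fall toward this value.)

0.546 m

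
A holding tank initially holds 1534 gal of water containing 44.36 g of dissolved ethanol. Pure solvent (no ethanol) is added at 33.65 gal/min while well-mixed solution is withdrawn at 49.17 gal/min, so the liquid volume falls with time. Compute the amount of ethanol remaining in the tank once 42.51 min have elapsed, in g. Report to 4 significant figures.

7.470 g

Let m(t) be the amount of ethanol. Volume: V(t) = V₀ + (Q_in − Q_out) t = 1534 − 15.5200 t; V(42.51) = 874.245 gal.
Species balance (pure solvent in): dm/dt = −Q_out · m/V(t).
dm/m = −Q_out dt/(V₀ − 15.5200 t); integrating gives ln(m/m₀) = −(Q_out/(Q_in−Q_out)) ln(V/V₀).
m = m₀ (V₀/V)^(Q_out/(Q_in−Q_out)) = 44.36 × (1534/874.245)^(-3.16817) = 7.47048 g.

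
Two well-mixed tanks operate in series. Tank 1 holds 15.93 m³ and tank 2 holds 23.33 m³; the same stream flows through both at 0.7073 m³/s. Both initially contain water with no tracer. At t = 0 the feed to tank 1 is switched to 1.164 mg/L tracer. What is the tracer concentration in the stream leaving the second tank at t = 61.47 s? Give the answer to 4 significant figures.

Species balance on tank i: dCᵢ/dt = (Cᵢ₋₁ − Cᵢ)/τᵢ with τᵢ = Vᵢ/Q.
τ₁ = 15.93/0.7073 = 22.5223 s; τ₂ = 23.33/0.7073 = 32.9846 s.
Solving the cascade with C₁(0)=C₂(0)=0 gives C₂(t) = C_in[1 − (τ₁ e^(−t/τ₁) − τ₂ e^(−t/τ₂))/(τ₁ − τ₂)].
At t = 61.47: e^(−t/τ₁) = 0.0652650, e^(−t/τ₂) = 0.155114.
C₂ = 1.164·[1 − (22.5223·0.0652650 − 32.9846·0.155114)/(-10.4623)] = 1.164·0.651469 = 0.758310 mg/L.

0.7583 mg/L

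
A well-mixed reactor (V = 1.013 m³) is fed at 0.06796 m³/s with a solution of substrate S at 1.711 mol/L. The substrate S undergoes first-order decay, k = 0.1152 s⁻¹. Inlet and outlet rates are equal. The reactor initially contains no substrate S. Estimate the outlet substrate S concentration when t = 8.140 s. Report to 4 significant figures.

0.4869 mol/L

V dC/dt = Q(C_in − C) − k V C.
dC/dt = (Q/V) C_in − (Q/V + k) C; effective rate a = Q/V + k = 0.0670879 + 0.1152 = 0.182288 s⁻¹.
C_ss = Q C_in/(Q + kV) = 0.629704 mol/L; C(t) = C_ss + (C₀ − C_ss) e^(−a t).
C(8.140) = 0.629704 + (-0.629704)·e^(−0.182288·8.140) = 0.629704 + (-0.629704)·0.226769 = 0.486906 mol/L.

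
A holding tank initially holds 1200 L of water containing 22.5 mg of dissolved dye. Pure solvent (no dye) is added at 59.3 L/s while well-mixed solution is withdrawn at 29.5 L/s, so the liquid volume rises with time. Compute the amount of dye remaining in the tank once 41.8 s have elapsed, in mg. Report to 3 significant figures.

Let m(t) be the amount of dye. Volume: V(t) = V₀ + (Q_in − Q_out) t = 1200 + 29.800 t; V(41.8) = 2445.6 L.
No dye enters, so dm/dt = −Q_out · (m/V).
Separate: dm/m = −Q_out dt/V(t) ⇒ ln(m/m₀) = −(Q_out/(Q_in−Q_out)) ln(V/V₀).
m = m₀ (V₀/V)^(Q_out/(Q_in−Q_out)) = 22.5 × (1200/2445.6)^(0.98993) = 11.119 mg.

11.1 mg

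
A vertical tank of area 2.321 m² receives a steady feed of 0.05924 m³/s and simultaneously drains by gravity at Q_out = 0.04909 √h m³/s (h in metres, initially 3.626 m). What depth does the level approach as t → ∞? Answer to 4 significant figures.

1.456 m

A dh/dt = Q_in − 0.04909 √h. Steady state requires inflow = outflow:
Q_in = 0.04909 √h_ss ⇒ √h_ss = 0.05924/0.04909 = 1.20676.
h_ss = 1.20676² = 1.45628 m. (Since h₀ = 3.626 m > h_ss, the level will fall toward this value.)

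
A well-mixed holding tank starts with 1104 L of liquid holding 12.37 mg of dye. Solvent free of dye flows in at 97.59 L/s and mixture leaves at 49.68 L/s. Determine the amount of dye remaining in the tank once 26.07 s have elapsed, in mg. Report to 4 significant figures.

Let m(t) be the amount of dye. Volume: V(t) = V₀ + (Q_in − Q_out) t = 1104 + 47.9100 t; V(26.07) = 2353.01 L.
Species balance (pure solvent in): dm/dt = −Q_out · m/V(t).
Separate: dm/m = −Q_out dt/V(t) ⇒ ln(m/m₀) = −(Q_out/(Q_in−Q_out)) ln(V/V₀).
m = m₀ (V₀/V)^(Q_out/(Q_in−Q_out)) = 12.37 × (1104/2353.01)^(1.03694) = 5.64381 mg.

5.644 mg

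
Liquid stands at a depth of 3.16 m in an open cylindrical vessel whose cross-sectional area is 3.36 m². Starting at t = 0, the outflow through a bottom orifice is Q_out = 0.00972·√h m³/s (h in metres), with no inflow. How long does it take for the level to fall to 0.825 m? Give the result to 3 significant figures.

601 s

With no inflow, A dh/dt = −0.00972 √h.
Separate and integrate: 2(√h − √h₀) = −(0.00972/A) t.
t = 2A(√h₀ − √h)/0.00972 = 2·3.36·(√3.16 − √0.825)/0.00972
  = 6.7200 × (1.7776 − 0.90830) / 0.00972 = 601.03 s.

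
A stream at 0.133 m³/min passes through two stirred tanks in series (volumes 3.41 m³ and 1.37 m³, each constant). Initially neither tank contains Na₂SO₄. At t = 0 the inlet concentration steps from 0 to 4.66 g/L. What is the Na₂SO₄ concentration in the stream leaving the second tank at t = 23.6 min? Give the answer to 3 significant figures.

1.87 g/L

Time constants: τᵢ = Vᵢ/Q for each well-mixed tank.
τ₁ = 3.41/0.133 = 25.639 min; τ₂ = 1.37/0.133 = 10.301 min.
Solving the cascade with C₁(0)=C₂(0)=0 gives C₂(t) = C_in[1 − (τ₁ e^(−t/τ₁) − τ₂ e^(−t/τ₂))/(τ₁ − τ₂)].
At t = 23.6: e^(−t/τ₁) = 0.39833, e^(−t/τ₂) = 0.10116.
C₂ = 4.66·[1 − (25.639·0.39833 − 10.301·0.10116)/(15.338)] = 4.66·0.40209 = 1.8738 g/L.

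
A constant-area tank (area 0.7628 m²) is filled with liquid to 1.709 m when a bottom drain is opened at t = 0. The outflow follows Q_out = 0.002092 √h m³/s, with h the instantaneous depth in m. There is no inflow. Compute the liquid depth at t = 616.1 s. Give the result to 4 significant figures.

Unsteady balance on liquid volume: A dh/dt = −0.002092 √h.
Separate and integrate: 2(√h − √h₀) = −(0.002092/A) t.
√h = √1.709 − 0.002092·616.1/(2·0.7628) = 1.30729 − 0.844836 = 0.462452.
h = 0.462452² = 0.213862 m.

0.2139 m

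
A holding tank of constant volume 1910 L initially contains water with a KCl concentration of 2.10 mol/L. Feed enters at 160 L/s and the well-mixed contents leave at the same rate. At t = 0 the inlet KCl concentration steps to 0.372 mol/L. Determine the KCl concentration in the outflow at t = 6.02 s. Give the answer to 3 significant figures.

Species balance on the tank: V dC/dt = Q(C_in − C).
Time constant τ = V/Q = 1910/160 = 11.938 s.
This is linear first-order; C(t) = C_in + (C₀ − C_in) e^(−t/τ).
C(6.02) = 0.372 + (2.10 − 0.372)·e^(−6.02/11.938) = 0.372 + (1.7280)·0.60393 = 1.4156 mol/L.

1.42 mol/L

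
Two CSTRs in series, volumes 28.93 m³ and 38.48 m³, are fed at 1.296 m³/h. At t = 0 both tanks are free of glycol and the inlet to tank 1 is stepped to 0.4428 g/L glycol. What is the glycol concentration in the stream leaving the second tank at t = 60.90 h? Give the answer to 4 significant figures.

Each tank obeys Vᵢ dCᵢ/dt = Q(Cᵢ₋₁ − Cᵢ), so τᵢ = Vᵢ/Q.
τ₁ = 28.93/1.296 = 22.3225 h; τ₂ = 38.48/1.296 = 29.6914 h.
Tank 1: C₁ = C_in(1 − e^(−t/τ₁)). Tank 2 (τ₁ ≠ τ₂): C₂ = C_in[1 − (τ₁ e^(−t/τ₁) − τ₂ e^(−t/τ₂))/(τ₁ − τ₂)].
At t = 60.90: e^(−t/τ₁) = 0.0653378, e^(−t/τ₂) = 0.128593.
C₂ = 0.4428·[1 − (22.3225·0.0653378 − 29.6914·0.128593)/(-7.36883)] = 0.4428·0.679786 = 0.301009 g/L.

0.3010 g/L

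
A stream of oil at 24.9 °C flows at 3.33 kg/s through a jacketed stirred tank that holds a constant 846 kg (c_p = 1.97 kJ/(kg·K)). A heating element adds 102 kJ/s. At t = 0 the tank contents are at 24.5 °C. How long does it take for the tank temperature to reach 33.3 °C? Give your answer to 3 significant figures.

M c_p dT/dt = ṁ c_p (T_in − T) + Q̇.
τ = M/ṁ = 254.05 s; T_ss = T_in + Q̇/(ṁ c_p) = 40.449 °C.
T(t) = T_ss + (T₀ − T_ss) e^(−t/τ). Set T = 33.3:
e^(−t/τ) = (33.3 − 40.449)/(24.5 − 40.449) = 0.44823
t = −254.05 · ln(0.44823) = 203.87 s.

204 s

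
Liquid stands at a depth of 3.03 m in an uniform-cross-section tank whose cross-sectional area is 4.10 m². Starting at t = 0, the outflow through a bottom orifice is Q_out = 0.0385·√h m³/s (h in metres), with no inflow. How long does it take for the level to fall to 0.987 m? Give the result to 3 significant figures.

159 s

With no inflow, A dh/dt = −0.0385 √h.
∫ h^(−1/2) dh = −(0.0385/A) ∫ dt, giving 2√h = 2√h₀ − (0.0385/A) t.
t = 2A(√h₀ − √h)/0.0385 = 2·4.10·(√3.03 − √0.987)/0.0385
  = 8.2000 × (1.7407 − 0.99348) / 0.0385 = 159.15 s.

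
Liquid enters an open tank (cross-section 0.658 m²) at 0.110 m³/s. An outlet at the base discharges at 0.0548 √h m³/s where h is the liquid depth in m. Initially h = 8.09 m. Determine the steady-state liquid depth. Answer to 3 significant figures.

4.03 m

Level balance: A dh/dt = 0.110 − 0.0548 √h. Setting dh/dt = 0:
Q_in = 0.0548 √h_ss ⇒ √h_ss = 0.110/0.0548 = 2.0073.
h_ss = 2.0073² = 4.0293 m. (Since h₀ = 8.09 m > h_ss, the level will fall toward this value.)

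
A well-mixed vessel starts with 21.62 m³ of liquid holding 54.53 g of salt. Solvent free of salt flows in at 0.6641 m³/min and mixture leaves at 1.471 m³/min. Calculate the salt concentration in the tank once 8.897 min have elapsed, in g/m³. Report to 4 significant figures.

1.809 g/m³

Let m(t) be the amount of salt. Volume: V(t) = V₀ + (Q_in − Q_out) t = 21.62 − 0.806900 t; V(8.897) = 14.4410 m³.
Species balance (pure solvent in): dm/dt = −Q_out · m/V(t).
Separate: dm/m = −Q_out dt/V(t) ⇒ ln(m/m₀) = −(Q_out/(Q_in−Q_out)) ln(V/V₀).
m = m₀ (V₀/V)^(Q_out/(Q_in−Q_out)) = 54.53 × (21.62/14.4410)^(-1.82303) = 26.1298 g.
C = m/V = 26.1298/14.4410 = 1.80941 g/m³.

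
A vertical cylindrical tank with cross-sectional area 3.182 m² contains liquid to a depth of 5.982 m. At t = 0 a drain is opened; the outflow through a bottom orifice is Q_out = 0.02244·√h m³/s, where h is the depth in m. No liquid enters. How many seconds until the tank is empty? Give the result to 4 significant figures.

693.6 s

Accumulation of liquid (constant cross-section A): A dh/dt = −0.02244 √h.
∫ h^(−1/2) dh = −(0.02244/A) ∫ dt, giving 2√h = 2√h₀ − (0.02244/A) t.
Tank is empty when √h = 0: t_empty = 2A√h₀/0.02244.
t_empty = 2·3.182·√5.982/0.02244 = 6.36400·2.44581/0.02244 = 693.634 s.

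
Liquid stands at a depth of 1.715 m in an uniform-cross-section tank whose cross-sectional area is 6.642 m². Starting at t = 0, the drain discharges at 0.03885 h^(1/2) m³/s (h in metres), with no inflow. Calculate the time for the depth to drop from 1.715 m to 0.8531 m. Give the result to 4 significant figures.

132.0 s

A dh/dt = −Q_out = −0.03885 √h.
Separate and integrate: 2(√h − √h₀) = −(0.03885/A) t.
t = 2A(√h₀ − √h)/0.03885 = 2·6.642·(√1.715 − √0.8531)/0.03885
  = 13.2840 × (1.30958 − 0.923634) / 0.03885 = 131.967 s.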